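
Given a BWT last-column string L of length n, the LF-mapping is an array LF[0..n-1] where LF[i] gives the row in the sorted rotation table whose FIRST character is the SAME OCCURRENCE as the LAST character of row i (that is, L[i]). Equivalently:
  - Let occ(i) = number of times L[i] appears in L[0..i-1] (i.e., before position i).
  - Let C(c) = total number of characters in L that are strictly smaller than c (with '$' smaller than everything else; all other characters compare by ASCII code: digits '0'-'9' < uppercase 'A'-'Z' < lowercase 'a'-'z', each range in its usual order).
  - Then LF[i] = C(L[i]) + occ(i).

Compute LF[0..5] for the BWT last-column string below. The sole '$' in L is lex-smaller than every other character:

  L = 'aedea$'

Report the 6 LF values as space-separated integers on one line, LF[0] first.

Answer: 1 4 3 5 2 0

Derivation:
Char counts: '$':1, 'a':2, 'd':1, 'e':2
C (first-col start): C('$')=0, C('a')=1, C('d')=3, C('e')=4
L[0]='a': occ=0, LF[0]=C('a')+0=1+0=1
L[1]='e': occ=0, LF[1]=C('e')+0=4+0=4
L[2]='d': occ=0, LF[2]=C('d')+0=3+0=3
L[3]='e': occ=1, LF[3]=C('e')+1=4+1=5
L[4]='a': occ=1, LF[4]=C('a')+1=1+1=2
L[5]='$': occ=0, LF[5]=C('$')+0=0+0=0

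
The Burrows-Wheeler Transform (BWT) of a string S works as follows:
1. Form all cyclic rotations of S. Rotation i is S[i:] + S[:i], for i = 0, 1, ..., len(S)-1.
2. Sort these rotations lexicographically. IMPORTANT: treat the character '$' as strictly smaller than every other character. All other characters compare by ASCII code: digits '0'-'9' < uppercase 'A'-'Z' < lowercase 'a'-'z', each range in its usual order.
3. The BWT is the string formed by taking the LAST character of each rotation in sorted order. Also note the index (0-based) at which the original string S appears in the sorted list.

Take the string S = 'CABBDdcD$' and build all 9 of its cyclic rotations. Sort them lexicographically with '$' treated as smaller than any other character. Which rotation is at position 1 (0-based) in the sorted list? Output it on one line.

All 9 rotations (rotation i = S[i:]+S[:i]):
  rot[0] = CABBDdcD$
  rot[1] = ABBDdcD$C
  rot[2] = BBDdcD$CA
  rot[3] = BDdcD$CAB
  rot[4] = DdcD$CABB
  rot[5] = dcD$CABBD
  rot[6] = cD$CABBDd
  rot[7] = D$CABBDdc
  rot[8] = $CABBDdcD
Sorted (with $ < everything):
  sorted[0] = $CABBDdcD
  sorted[1] = ABBDdcD$C
  sorted[2] = BBDdcD$CA
  sorted[3] = BDdcD$CAB
  sorted[4] = CABBDdcD$
  sorted[5] = D$CABBDdc
  sorted[6] = DdcD$CABB
  sorted[7] = cD$CABBDd
  sorted[8] = dcD$CABBD
sorted[1] = ABBDdcD$C

Answer: ABBDdcD$C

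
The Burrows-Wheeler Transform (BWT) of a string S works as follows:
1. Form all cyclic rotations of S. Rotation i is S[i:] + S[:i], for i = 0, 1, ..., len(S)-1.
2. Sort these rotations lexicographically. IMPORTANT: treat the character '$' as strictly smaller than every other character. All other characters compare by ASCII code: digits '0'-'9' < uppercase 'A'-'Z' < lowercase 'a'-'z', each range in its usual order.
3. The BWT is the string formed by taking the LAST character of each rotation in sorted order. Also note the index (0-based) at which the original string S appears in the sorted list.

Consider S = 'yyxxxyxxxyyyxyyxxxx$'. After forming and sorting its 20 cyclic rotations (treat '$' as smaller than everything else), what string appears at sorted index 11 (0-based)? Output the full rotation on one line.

Answer: xyyyxyyxxxx$yyxxxyxx

Derivation:
All 20 rotations (rotation i = S[i:]+S[:i]):
  rot[0] = yyxxxyxxxyyyxyyxxxx$
  rot[1] = yxxxyxxxyyyxyyxxxx$y
  rot[2] = xxxyxxxyyyxyyxxxx$yy
  rot[3] = xxyxxxyyyxyyxxxx$yyx
  rot[4] = xyxxxyyyxyyxxxx$yyxx
  rot[5] = yxxxyyyxyyxxxx$yyxxx
  rot[6] = xxxyyyxyyxxxx$yyxxxy
  rot[7] = xxyyyxyyxxxx$yyxxxyx
  rot[8] = xyyyxyyxxxx$yyxxxyxx
  rot[9] = yyyxyyxxxx$yyxxxyxxx
  rot[10] = yyxyyxxxx$yyxxxyxxxy
  rot[11] = yxyyxxxx$yyxxxyxxxyy
  rot[12] = xyyxxxx$yyxxxyxxxyyy
  rot[13] = yyxxxx$yyxxxyxxxyyyx
  rot[14] = yxxxx$yyxxxyxxxyyyxy
  rot[15] = xxxx$yyxxxyxxxyyyxyy
  rot[16] = xxx$yyxxxyxxxyyyxyyx
  rot[17] = xx$yyxxxyxxxyyyxyyxx
  rot[18] = x$yyxxxyxxxyyyxyyxxx
  rot[19] = $yyxxxyxxxyyyxyyxxxx
Sorted (with $ < everything):
  sorted[0] = $yyxxxyxxxyyyxyyxxxx
  sorted[1] = x$yyxxxyxxxyyyxyyxxx
  sorted[2] = xx$yyxxxyxxxyyyxyyxx
  sorted[3] = xxx$yyxxxyxxxyyyxyyx
  sorted[4] = xxxx$yyxxxyxxxyyyxyy
  sorted[5] = xxxyxxxyyyxyyxxxx$yy
  sorted[6] = xxxyyyxyyxxxx$yyxxxy
  sorted[7] = xxyxxxyyyxyyxxxx$yyx
  sorted[8] = xxyyyxyyxxxx$yyxxxyx
  sorted[9] = xyxxxyyyxyyxxxx$yyxx
  sorted[10] = xyyxxxx$yyxxxyxxxyyy
  sorted[11] = xyyyxyyxxxx$yyxxxyxx
  sorted[12] = yxxxx$yyxxxyxxxyyyxy
  sorted[13] = yxxxyxxxyyyxyyxxxx$y
  sorted[14] = yxxxyyyxyyxxxx$yyxxx
  sorted[15] = yxyyxxxx$yyxxxyxxxyy
  sorted[16] = yyxxxx$yyxxxyxxxyyyx
  sorted[17] = yyxxxyxxxyyyxyyxxxx$
  sorted[18] = yyxyyxxxx$yyxxxyxxxy
  sorted[19] = yyyxyyxxxx$yyxxxyxxx
sorted[11] = xyyyxyyxxxx$yyxxxyxx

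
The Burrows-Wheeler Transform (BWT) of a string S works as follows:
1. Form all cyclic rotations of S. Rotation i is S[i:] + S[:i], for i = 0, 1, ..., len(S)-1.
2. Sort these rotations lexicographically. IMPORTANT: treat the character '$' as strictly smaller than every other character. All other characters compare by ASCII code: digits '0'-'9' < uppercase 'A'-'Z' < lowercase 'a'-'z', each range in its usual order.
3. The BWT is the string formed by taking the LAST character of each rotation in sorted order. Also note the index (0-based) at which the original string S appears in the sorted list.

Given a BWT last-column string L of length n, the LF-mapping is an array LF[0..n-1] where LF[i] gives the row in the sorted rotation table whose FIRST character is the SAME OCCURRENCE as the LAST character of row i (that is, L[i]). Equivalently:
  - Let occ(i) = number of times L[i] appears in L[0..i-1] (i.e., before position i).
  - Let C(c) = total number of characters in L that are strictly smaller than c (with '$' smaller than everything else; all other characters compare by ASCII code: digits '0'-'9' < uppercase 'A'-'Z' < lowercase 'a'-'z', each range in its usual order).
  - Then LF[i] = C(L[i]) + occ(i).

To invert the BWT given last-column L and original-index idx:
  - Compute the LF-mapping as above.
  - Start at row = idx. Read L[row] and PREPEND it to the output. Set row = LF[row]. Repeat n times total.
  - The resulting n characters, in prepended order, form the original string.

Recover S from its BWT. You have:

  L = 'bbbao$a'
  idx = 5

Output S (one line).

LF mapping: 3 4 5 1 6 0 2
Walk LF starting at row 5, prepending L[row]:
  step 1: row=5, L[5]='$', prepend. Next row=LF[5]=0
  step 2: row=0, L[0]='b', prepend. Next row=LF[0]=3
  step 3: row=3, L[3]='a', prepend. Next row=LF[3]=1
  step 4: row=1, L[1]='b', prepend. Next row=LF[1]=4
  step 5: row=4, L[4]='o', prepend. Next row=LF[4]=6
  step 6: row=6, L[6]='a', prepend. Next row=LF[6]=2
  step 7: row=2, L[2]='b', prepend. Next row=LF[2]=5
Reversed output: baobab$

Answer: baobab$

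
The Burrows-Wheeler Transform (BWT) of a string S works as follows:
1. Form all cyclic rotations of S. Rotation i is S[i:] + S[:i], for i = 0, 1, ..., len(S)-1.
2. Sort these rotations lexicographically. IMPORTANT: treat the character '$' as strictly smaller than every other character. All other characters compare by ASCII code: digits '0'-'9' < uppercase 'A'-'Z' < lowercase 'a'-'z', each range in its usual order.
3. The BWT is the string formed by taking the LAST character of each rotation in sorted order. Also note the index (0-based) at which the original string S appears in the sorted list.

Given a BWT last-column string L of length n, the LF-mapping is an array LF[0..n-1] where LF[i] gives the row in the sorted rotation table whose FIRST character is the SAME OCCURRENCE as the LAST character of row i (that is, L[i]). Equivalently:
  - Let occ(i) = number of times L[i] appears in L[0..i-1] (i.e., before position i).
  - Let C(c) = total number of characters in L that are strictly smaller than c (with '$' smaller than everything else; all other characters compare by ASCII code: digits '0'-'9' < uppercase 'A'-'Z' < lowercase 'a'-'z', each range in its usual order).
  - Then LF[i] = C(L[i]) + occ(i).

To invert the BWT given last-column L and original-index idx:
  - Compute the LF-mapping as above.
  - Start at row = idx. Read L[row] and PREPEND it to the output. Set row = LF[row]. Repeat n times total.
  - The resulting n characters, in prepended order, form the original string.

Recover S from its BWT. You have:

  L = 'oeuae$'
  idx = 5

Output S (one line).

Answer: ueaeo$

Derivation:
LF mapping: 4 2 5 1 3 0
Walk LF starting at row 5, prepending L[row]:
  step 1: row=5, L[5]='$', prepend. Next row=LF[5]=0
  step 2: row=0, L[0]='o', prepend. Next row=LF[0]=4
  step 3: row=4, L[4]='e', prepend. Next row=LF[4]=3
  step 4: row=3, L[3]='a', prepend. Next row=LF[3]=1
  step 5: row=1, L[1]='e', prepend. Next row=LF[1]=2
  step 6: row=2, L[2]='u', prepend. Next row=LF[2]=5
Reversed output: ueaeo$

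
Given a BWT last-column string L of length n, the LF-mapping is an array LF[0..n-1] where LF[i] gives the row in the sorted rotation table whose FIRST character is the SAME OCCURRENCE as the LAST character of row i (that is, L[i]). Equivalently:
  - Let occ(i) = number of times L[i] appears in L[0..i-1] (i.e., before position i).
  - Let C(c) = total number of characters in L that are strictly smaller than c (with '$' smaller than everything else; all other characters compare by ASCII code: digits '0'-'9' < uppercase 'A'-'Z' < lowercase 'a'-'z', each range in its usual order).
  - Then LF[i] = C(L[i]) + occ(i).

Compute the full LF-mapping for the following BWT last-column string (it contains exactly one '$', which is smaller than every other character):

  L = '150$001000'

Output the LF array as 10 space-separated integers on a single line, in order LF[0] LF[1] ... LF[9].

Answer: 7 9 1 0 2 3 8 4 5 6

Derivation:
Char counts: '$':1, '0':6, '1':2, '5':1
C (first-col start): C('$')=0, C('0')=1, C('1')=7, C('5')=9
L[0]='1': occ=0, LF[0]=C('1')+0=7+0=7
L[1]='5': occ=0, LF[1]=C('5')+0=9+0=9
L[2]='0': occ=0, LF[2]=C('0')+0=1+0=1
L[3]='$': occ=0, LF[3]=C('$')+0=0+0=0
L[4]='0': occ=1, LF[4]=C('0')+1=1+1=2
L[5]='0': occ=2, LF[5]=C('0')+2=1+2=3
L[6]='1': occ=1, LF[6]=C('1')+1=7+1=8
L[7]='0': occ=3, LF[7]=C('0')+3=1+3=4
L[8]='0': occ=4, LF[8]=C('0')+4=1+4=5
L[9]='0': occ=5, LF[9]=C('0')+5=1+5=6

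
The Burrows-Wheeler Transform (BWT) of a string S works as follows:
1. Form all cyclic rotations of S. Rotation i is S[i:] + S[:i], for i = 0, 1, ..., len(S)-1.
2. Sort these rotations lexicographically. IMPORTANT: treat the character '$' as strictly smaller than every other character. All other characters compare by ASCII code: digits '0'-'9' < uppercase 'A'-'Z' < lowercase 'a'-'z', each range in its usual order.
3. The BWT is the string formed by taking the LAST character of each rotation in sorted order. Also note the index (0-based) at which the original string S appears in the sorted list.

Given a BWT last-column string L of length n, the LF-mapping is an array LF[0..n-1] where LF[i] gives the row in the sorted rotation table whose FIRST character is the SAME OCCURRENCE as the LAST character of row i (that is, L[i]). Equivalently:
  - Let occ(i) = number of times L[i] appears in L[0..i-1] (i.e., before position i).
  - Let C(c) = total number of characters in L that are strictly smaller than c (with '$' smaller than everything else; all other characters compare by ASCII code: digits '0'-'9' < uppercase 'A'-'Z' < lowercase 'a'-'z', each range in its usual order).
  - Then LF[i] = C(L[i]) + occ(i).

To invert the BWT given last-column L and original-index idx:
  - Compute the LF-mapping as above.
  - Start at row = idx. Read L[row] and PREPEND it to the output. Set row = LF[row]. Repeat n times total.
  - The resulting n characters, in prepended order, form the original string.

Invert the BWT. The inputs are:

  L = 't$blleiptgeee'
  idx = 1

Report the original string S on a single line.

Answer: beetlepiglet$

Derivation:
LF mapping: 11 0 1 8 9 2 7 10 12 6 3 4 5
Walk LF starting at row 1, prepending L[row]:
  step 1: row=1, L[1]='$', prepend. Next row=LF[1]=0
  step 2: row=0, L[0]='t', prepend. Next row=LF[0]=11
  step 3: row=11, L[11]='e', prepend. Next row=LF[11]=4
  step 4: row=4, L[4]='l', prepend. Next row=LF[4]=9
  step 5: row=9, L[9]='g', prepend. Next row=LF[9]=6
  step 6: row=6, L[6]='i', prepend. Next row=LF[6]=7
  step 7: row=7, L[7]='p', prepend. Next row=LF[7]=10
  step 8: row=10, L[10]='e', prepend. Next row=LF[10]=3
  step 9: row=3, L[3]='l', prepend. Next row=LF[3]=8
  step 10: row=8, L[8]='t', prepend. Next row=LF[8]=12
  step 11: row=12, L[12]='e', prepend. Next row=LF[12]=5
  step 12: row=5, L[5]='e', prepend. Next row=LF[5]=2
  step 13: row=2, L[2]='b', prepend. Next row=LF[2]=1
Reversed output: beetlepiglet$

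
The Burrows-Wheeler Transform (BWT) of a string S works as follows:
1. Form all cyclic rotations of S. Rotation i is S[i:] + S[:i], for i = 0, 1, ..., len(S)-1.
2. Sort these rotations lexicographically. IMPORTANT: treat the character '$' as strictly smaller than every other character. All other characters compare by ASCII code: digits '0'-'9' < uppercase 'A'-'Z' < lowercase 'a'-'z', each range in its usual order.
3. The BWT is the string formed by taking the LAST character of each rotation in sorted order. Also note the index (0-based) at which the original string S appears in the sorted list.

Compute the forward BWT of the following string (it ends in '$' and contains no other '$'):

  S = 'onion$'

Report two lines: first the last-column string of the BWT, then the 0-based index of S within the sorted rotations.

All 6 rotations (rotation i = S[i:]+S[:i]):
  rot[0] = onion$
  rot[1] = nion$o
  rot[2] = ion$on
  rot[3] = on$oni
  rot[4] = n$onio
  rot[5] = $onion
Sorted (with $ < everything):
  sorted[0] = $onion  (last char: 'n')
  sorted[1] = ion$on  (last char: 'n')
  sorted[2] = n$onio  (last char: 'o')
  sorted[3] = nion$o  (last char: 'o')
  sorted[4] = on$oni  (last char: 'i')
  sorted[5] = onion$  (last char: '$')
Last column: nnooi$
Original string S is at sorted index 5

Answer: nnooi$
5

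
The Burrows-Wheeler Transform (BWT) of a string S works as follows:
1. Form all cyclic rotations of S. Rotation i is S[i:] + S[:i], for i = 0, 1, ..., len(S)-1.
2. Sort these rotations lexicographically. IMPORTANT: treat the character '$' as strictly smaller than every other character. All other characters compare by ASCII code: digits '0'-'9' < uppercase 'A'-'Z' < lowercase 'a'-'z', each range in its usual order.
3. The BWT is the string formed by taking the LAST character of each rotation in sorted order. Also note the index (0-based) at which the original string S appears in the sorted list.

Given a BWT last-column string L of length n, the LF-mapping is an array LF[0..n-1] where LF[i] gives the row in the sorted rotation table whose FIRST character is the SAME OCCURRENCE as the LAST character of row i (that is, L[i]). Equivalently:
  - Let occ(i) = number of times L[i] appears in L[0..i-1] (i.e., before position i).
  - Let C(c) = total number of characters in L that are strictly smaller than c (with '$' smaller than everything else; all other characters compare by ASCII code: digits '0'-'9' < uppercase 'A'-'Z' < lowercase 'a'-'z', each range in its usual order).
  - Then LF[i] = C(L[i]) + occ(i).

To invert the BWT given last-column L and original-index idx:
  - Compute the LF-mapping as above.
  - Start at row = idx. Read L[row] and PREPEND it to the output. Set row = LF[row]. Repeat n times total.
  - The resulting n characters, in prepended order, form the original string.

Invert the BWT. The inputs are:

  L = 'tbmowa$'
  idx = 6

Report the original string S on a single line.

LF mapping: 5 2 3 4 6 1 0
Walk LF starting at row 6, prepending L[row]:
  step 1: row=6, L[6]='$', prepend. Next row=LF[6]=0
  step 2: row=0, L[0]='t', prepend. Next row=LF[0]=5
  step 3: row=5, L[5]='a', prepend. Next row=LF[5]=1
  step 4: row=1, L[1]='b', prepend. Next row=LF[1]=2
  step 5: row=2, L[2]='m', prepend. Next row=LF[2]=3
  step 6: row=3, L[3]='o', prepend. Next row=LF[3]=4
  step 7: row=4, L[4]='w', prepend. Next row=LF[4]=6
Reversed output: wombat$

Answer: wombat$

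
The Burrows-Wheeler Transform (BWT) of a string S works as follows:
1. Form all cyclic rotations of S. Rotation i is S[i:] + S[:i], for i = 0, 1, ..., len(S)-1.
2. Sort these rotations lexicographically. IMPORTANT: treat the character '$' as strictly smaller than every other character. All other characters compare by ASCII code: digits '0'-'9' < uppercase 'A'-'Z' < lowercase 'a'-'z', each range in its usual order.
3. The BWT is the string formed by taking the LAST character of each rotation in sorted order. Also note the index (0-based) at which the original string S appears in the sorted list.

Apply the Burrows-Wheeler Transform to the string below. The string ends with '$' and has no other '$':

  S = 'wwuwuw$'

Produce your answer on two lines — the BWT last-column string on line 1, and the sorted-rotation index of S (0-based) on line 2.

Answer: wwwuuw$
6

Derivation:
All 7 rotations (rotation i = S[i:]+S[:i]):
  rot[0] = wwuwuw$
  rot[1] = wuwuw$w
  rot[2] = uwuw$ww
  rot[3] = wuw$wwu
  rot[4] = uw$wwuw
  rot[5] = w$wwuwu
  rot[6] = $wwuwuw
Sorted (with $ < everything):
  sorted[0] = $wwuwuw  (last char: 'w')
  sorted[1] = uw$wwuw  (last char: 'w')
  sorted[2] = uwuw$ww  (last char: 'w')
  sorted[3] = w$wwuwu  (last char: 'u')
  sorted[4] = wuw$wwu  (last char: 'u')
  sorted[5] = wuwuw$w  (last char: 'w')
  sorted[6] = wwuwuw$  (last char: '$')
Last column: wwwuuw$
Original string S is at sorted index 6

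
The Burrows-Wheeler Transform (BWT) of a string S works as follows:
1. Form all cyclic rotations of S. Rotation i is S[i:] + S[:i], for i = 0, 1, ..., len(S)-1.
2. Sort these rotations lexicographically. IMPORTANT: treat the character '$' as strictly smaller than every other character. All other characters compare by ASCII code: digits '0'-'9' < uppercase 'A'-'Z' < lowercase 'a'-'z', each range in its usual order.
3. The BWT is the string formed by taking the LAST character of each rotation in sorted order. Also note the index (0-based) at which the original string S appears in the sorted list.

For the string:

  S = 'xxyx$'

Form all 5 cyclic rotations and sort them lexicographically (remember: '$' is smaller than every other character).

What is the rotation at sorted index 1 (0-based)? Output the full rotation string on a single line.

Answer: x$xxy

Derivation:
All 5 rotations (rotation i = S[i:]+S[:i]):
  rot[0] = xxyx$
  rot[1] = xyx$x
  rot[2] = yx$xx
  rot[3] = x$xxy
  rot[4] = $xxyx
Sorted (with $ < everything):
  sorted[0] = $xxyx
  sorted[1] = x$xxy
  sorted[2] = xxyx$
  sorted[3] = xyx$x
  sorted[4] = yx$xx
sorted[1] = x$xxy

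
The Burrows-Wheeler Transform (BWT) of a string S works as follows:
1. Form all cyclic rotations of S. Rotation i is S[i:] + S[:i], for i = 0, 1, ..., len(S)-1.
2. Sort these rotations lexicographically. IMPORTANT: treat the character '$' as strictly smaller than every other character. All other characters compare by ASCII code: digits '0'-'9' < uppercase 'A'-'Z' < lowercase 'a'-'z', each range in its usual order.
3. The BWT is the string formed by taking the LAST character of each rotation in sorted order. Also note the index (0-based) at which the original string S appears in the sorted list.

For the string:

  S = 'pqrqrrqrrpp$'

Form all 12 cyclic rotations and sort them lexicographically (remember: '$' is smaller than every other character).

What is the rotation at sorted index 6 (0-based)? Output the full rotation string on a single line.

All 12 rotations (rotation i = S[i:]+S[:i]):
  rot[0] = pqrqrrqrrpp$
  rot[1] = qrqrrqrrpp$p
  rot[2] = rqrrqrrpp$pq
  rot[3] = qrrqrrpp$pqr
  rot[4] = rrqrrpp$pqrq
  rot[5] = rqrrpp$pqrqr
  rot[6] = qrrpp$pqrqrr
  rot[7] = rrpp$pqrqrrq
  rot[8] = rpp$pqrqrrqr
  rot[9] = pp$pqrqrrqrr
  rot[10] = p$pqrqrrqrrp
  rot[11] = $pqrqrrqrrpp
Sorted (with $ < everything):
  sorted[0] = $pqrqrrqrrpp
  sorted[1] = p$pqrqrrqrrp
  sorted[2] = pp$pqrqrrqrr
  sorted[3] = pqrqrrqrrpp$
  sorted[4] = qrqrrqrrpp$p
  sorted[5] = qrrpp$pqrqrr
  sorted[6] = qrrqrrpp$pqr
  sorted[7] = rpp$pqrqrrqr
  sorted[8] = rqrrpp$pqrqr
  sorted[9] = rqrrqrrpp$pq
  sorted[10] = rrpp$pqrqrrq
  sorted[11] = rrqrrpp$pqrq
sorted[6] = qrrqrrpp$pqr

Answer: qrrqrrpp$pqr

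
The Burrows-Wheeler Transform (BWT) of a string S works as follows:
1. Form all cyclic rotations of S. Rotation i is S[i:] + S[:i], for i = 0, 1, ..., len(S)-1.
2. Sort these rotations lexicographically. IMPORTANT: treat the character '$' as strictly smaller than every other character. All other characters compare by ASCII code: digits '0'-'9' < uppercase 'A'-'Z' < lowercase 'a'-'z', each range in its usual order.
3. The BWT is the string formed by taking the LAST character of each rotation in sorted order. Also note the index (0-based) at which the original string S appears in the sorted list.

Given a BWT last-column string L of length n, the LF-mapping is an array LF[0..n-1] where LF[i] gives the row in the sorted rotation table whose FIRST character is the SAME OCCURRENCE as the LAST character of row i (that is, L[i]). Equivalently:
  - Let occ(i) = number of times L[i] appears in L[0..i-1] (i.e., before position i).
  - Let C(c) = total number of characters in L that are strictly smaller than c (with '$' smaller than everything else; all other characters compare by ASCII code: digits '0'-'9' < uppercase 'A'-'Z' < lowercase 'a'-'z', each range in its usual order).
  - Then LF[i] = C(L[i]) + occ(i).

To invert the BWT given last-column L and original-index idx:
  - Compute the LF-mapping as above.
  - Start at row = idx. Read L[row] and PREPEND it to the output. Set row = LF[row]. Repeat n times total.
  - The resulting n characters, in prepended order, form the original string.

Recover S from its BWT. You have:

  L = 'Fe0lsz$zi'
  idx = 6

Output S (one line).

Answer: sizzle0F$

Derivation:
LF mapping: 2 3 1 5 6 7 0 8 4
Walk LF starting at row 6, prepending L[row]:
  step 1: row=6, L[6]='$', prepend. Next row=LF[6]=0
  step 2: row=0, L[0]='F', prepend. Next row=LF[0]=2
  step 3: row=2, L[2]='0', prepend. Next row=LF[2]=1
  step 4: row=1, L[1]='e', prepend. Next row=LF[1]=3
  step 5: row=3, L[3]='l', prepend. Next row=LF[3]=5
  step 6: row=5, L[5]='z', prepend. Next row=LF[5]=7
  step 7: row=7, L[7]='z', prepend. Next row=LF[7]=8
  step 8: row=8, L[8]='i', prepend. Next row=LF[8]=4
  step 9: row=4, L[4]='s', prepend. Next row=LF[4]=6
Reversed output: sizzle0F$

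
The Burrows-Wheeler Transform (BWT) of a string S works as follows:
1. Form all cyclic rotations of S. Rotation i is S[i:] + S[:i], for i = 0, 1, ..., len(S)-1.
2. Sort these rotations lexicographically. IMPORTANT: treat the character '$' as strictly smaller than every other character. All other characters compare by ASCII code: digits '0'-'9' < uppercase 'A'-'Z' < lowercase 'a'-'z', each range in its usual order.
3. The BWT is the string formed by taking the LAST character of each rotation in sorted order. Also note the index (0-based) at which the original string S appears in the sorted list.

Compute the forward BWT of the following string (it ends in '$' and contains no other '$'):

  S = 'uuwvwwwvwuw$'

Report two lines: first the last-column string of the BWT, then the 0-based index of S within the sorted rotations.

All 12 rotations (rotation i = S[i:]+S[:i]):
  rot[0] = uuwvwwwvwuw$
  rot[1] = uwvwwwvwuw$u
  rot[2] = wvwwwvwuw$uu
  rot[3] = vwwwvwuw$uuw
  rot[4] = wwwvwuw$uuwv
  rot[5] = wwvwuw$uuwvw
  rot[6] = wvwuw$uuwvww
  rot[7] = vwuw$uuwvwww
  rot[8] = wuw$uuwvwwwv
  rot[9] = uw$uuwvwwwvw
  rot[10] = w$uuwvwwwvwu
  rot[11] = $uuwvwwwvwuw
Sorted (with $ < everything):
  sorted[0] = $uuwvwwwvwuw  (last char: 'w')
  sorted[1] = uuwvwwwvwuw$  (last char: '$')
  sorted[2] = uw$uuwvwwwvw  (last char: 'w')
  sorted[3] = uwvwwwvwuw$u  (last char: 'u')
  sorted[4] = vwuw$uuwvwww  (last char: 'w')
  sorted[5] = vwwwvwuw$uuw  (last char: 'w')
  sorted[6] = w$uuwvwwwvwu  (last char: 'u')
  sorted[7] = wuw$uuwvwwwv  (last char: 'v')
  sorted[8] = wvwuw$uuwvww  (last char: 'w')
  sorted[9] = wvwwwvwuw$uu  (last char: 'u')
  sorted[10] = wwvwuw$uuwvw  (last char: 'w')
  sorted[11] = wwwvwuw$uuwv  (last char: 'v')
Last column: w$wuwwuvwuwv
Original string S is at sorted index 1

Answer: w$wuwwuvwuwv
1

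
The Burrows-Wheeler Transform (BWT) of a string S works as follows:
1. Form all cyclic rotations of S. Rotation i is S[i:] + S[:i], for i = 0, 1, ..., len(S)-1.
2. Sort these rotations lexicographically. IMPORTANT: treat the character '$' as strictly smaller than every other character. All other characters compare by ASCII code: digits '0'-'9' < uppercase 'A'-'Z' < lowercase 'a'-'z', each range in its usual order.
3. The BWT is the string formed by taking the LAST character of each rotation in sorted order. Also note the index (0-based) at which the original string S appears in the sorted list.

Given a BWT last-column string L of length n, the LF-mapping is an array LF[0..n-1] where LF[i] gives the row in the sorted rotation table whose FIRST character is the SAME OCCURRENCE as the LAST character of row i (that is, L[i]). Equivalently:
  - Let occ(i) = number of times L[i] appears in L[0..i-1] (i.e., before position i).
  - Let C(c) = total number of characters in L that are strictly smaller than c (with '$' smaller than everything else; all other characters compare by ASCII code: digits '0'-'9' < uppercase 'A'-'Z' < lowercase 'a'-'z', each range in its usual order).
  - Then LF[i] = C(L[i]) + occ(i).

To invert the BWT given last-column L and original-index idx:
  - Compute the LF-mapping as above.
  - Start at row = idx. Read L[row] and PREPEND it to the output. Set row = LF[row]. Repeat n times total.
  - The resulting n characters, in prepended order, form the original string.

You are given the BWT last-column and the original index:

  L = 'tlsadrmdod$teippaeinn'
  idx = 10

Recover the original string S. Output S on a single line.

Answer: ladderdisappointment$

Derivation:
LF mapping: 19 10 18 1 3 17 11 4 14 5 0 20 6 8 15 16 2 7 9 12 13
Walk LF starting at row 10, prepending L[row]:
  step 1: row=10, L[10]='$', prepend. Next row=LF[10]=0
  step 2: row=0, L[0]='t', prepend. Next row=LF[0]=19
  step 3: row=19, L[19]='n', prepend. Next row=LF[19]=12
  step 4: row=12, L[12]='e', prepend. Next row=LF[12]=6
  step 5: row=6, L[6]='m', prepend. Next row=LF[6]=11
  step 6: row=11, L[11]='t', prepend. Next row=LF[11]=20
  step 7: row=20, L[20]='n', prepend. Next row=LF[20]=13
  step 8: row=13, L[13]='i', prepend. Next row=LF[13]=8
  step 9: row=8, L[8]='o', prepend. Next row=LF[8]=14
  step 10: row=14, L[14]='p', prepend. Next row=LF[14]=15
  step 11: row=15, L[15]='p', prepend. Next row=LF[15]=16
  step 12: row=16, L[16]='a', prepend. Next row=LF[16]=2
  step 13: row=2, L[2]='s', prepend. Next row=LF[2]=18
  step 14: row=18, L[18]='i', prepend. Next row=LF[18]=9
  step 15: row=9, L[9]='d', prepend. Next row=LF[9]=5
  step 16: row=5, L[5]='r', prepend. Next row=LF[5]=17
  step 17: row=17, L[17]='e', prepend. Next row=LF[17]=7
  step 18: row=7, L[7]='d', prepend. Next row=LF[7]=4
  step 19: row=4, L[4]='d', prepend. Next row=LF[4]=3
  step 20: row=3, L[3]='a', prepend. Next row=LF[3]=1
  step 21: row=1, L[1]='l', prepend. Next row=LF[1]=10
Reversed output: ladderdisappointment$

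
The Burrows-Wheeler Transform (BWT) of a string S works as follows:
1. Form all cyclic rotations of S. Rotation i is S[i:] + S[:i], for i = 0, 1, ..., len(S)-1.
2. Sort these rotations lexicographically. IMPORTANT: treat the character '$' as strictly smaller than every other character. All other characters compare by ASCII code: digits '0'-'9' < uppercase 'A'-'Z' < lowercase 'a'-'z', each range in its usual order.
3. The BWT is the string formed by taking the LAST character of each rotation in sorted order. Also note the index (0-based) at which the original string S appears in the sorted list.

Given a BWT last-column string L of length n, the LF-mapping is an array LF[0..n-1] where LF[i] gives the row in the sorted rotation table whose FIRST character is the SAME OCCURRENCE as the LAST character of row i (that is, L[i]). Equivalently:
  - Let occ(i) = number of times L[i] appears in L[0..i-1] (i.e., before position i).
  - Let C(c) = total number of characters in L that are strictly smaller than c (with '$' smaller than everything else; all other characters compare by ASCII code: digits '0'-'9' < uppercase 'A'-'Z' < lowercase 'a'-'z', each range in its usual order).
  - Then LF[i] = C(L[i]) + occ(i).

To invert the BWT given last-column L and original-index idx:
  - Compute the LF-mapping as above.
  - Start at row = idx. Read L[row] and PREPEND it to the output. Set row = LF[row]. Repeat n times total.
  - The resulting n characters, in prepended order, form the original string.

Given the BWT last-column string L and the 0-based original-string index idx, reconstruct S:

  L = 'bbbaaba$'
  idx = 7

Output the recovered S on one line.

Answer: bbaabab$

Derivation:
LF mapping: 4 5 6 1 2 7 3 0
Walk LF starting at row 7, prepending L[row]:
  step 1: row=7, L[7]='$', prepend. Next row=LF[7]=0
  step 2: row=0, L[0]='b', prepend. Next row=LF[0]=4
  step 3: row=4, L[4]='a', prepend. Next row=LF[4]=2
  step 4: row=2, L[2]='b', prepend. Next row=LF[2]=6
  step 5: row=6, L[6]='a', prepend. Next row=LF[6]=3
  step 6: row=3, L[3]='a', prepend. Next row=LF[3]=1
  step 7: row=1, L[1]='b', prepend. Next row=LF[1]=5
  step 8: row=5, L[5]='b', prepend. Next row=LF[5]=7
Reversed output: bbaabab$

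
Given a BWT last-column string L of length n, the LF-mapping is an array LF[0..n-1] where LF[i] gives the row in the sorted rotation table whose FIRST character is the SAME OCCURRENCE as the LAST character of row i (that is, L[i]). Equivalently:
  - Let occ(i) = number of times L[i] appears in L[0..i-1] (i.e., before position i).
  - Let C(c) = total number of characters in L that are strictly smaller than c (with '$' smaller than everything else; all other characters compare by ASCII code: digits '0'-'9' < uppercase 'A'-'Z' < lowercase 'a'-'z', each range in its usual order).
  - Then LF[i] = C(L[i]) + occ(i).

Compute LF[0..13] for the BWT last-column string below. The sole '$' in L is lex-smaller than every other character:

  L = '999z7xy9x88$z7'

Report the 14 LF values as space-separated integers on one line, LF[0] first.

Answer: 5 6 7 12 1 9 11 8 10 3 4 0 13 2

Derivation:
Char counts: '$':1, '7':2, '8':2, '9':4, 'x':2, 'y':1, 'z':2
C (first-col start): C('$')=0, C('7')=1, C('8')=3, C('9')=5, C('x')=9, C('y')=11, C('z')=12
L[0]='9': occ=0, LF[0]=C('9')+0=5+0=5
L[1]='9': occ=1, LF[1]=C('9')+1=5+1=6
L[2]='9': occ=2, LF[2]=C('9')+2=5+2=7
L[3]='z': occ=0, LF[3]=C('z')+0=12+0=12
L[4]='7': occ=0, LF[4]=C('7')+0=1+0=1
L[5]='x': occ=0, LF[5]=C('x')+0=9+0=9
L[6]='y': occ=0, LF[6]=C('y')+0=11+0=11
L[7]='9': occ=3, LF[7]=C('9')+3=5+3=8
L[8]='x': occ=1, LF[8]=C('x')+1=9+1=10
L[9]='8': occ=0, LF[9]=C('8')+0=3+0=3
L[10]='8': occ=1, LF[10]=C('8')+1=3+1=4
L[11]='$': occ=0, LF[11]=C('$')+0=0+0=0
L[12]='z': occ=1, LF[12]=C('z')+1=12+1=13
L[13]='7': occ=1, LF[13]=C('7')+1=1+1=2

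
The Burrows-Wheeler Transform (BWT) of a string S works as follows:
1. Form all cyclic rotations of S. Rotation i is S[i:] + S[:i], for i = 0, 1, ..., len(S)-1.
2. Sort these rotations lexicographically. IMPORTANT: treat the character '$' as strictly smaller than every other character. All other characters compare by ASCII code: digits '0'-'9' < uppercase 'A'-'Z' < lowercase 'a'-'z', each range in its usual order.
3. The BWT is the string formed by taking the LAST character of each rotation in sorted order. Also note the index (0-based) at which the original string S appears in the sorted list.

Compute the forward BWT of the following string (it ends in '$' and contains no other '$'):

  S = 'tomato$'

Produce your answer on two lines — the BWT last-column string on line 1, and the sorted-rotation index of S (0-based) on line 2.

Answer: omotta$
6

Derivation:
All 7 rotations (rotation i = S[i:]+S[:i]):
  rot[0] = tomato$
  rot[1] = omato$t
  rot[2] = mato$to
  rot[3] = ato$tom
  rot[4] = to$toma
  rot[5] = o$tomat
  rot[6] = $tomato
Sorted (with $ < everything):
  sorted[0] = $tomato  (last char: 'o')
  sorted[1] = ato$tom  (last char: 'm')
  sorted[2] = mato$to  (last char: 'o')
  sorted[3] = o$tomat  (last char: 't')
  sorted[4] = omato$t  (last char: 't')
  sorted[5] = to$toma  (last char: 'a')
  sorted[6] = tomato$  (last char: '$')
Last column: omotta$
Original string S is at sorted index 6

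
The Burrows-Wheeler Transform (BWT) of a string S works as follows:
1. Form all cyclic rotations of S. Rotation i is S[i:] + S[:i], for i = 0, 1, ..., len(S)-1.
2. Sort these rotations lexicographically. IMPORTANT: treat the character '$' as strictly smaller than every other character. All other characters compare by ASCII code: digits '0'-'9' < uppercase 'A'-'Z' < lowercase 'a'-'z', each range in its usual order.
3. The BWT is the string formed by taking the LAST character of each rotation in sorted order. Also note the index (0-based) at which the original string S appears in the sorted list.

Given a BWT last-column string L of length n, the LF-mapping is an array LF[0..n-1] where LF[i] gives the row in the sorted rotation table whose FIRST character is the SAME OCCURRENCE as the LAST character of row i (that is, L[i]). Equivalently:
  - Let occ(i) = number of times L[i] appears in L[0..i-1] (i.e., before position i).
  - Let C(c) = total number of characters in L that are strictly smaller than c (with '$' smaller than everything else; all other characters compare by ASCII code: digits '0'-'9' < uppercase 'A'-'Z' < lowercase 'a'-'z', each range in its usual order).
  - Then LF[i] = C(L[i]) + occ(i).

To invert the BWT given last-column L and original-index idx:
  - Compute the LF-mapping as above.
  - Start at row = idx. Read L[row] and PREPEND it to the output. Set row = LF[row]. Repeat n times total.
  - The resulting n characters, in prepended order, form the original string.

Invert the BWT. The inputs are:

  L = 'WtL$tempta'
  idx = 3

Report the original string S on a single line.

Answer: attemptLW$

Derivation:
LF mapping: 2 7 1 0 8 4 5 6 9 3
Walk LF starting at row 3, prepending L[row]:
  step 1: row=3, L[3]='$', prepend. Next row=LF[3]=0
  step 2: row=0, L[0]='W', prepend. Next row=LF[0]=2
  step 3: row=2, L[2]='L', prepend. Next row=LF[2]=1
  step 4: row=1, L[1]='t', prepend. Next row=LF[1]=7
  step 5: row=7, L[7]='p', prepend. Next row=LF[7]=6
  step 6: row=6, L[6]='m', prepend. Next row=LF[6]=5
  step 7: row=5, L[5]='e', prepend. Next row=LF[5]=4
  step 8: row=4, L[4]='t', prepend. Next row=LF[4]=8
  step 9: row=8, L[8]='t', prepend. Next row=LF[8]=9
  step 10: row=9, L[9]='a', prepend. Next row=LF[9]=3
Reversed output: attemptLW$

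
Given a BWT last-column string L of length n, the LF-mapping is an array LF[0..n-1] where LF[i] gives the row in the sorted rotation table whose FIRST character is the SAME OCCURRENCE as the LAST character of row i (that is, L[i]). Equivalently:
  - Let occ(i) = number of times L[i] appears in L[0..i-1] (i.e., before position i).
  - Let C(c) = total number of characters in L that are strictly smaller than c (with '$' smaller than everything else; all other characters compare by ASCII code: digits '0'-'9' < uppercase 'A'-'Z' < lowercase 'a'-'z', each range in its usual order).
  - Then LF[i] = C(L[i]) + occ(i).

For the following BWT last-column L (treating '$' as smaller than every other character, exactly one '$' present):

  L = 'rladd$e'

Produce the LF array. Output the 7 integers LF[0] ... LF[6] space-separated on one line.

Answer: 6 5 1 2 3 0 4

Derivation:
Char counts: '$':1, 'a':1, 'd':2, 'e':1, 'l':1, 'r':1
C (first-col start): C('$')=0, C('a')=1, C('d')=2, C('e')=4, C('l')=5, C('r')=6
L[0]='r': occ=0, LF[0]=C('r')+0=6+0=6
L[1]='l': occ=0, LF[1]=C('l')+0=5+0=5
L[2]='a': occ=0, LF[2]=C('a')+0=1+0=1
L[3]='d': occ=0, LF[3]=C('d')+0=2+0=2
L[4]='d': occ=1, LF[4]=C('d')+1=2+1=3
L[5]='$': occ=0, LF[5]=C('$')+0=0+0=0
L[6]='e': occ=0, LF[6]=C('e')+0=4+0=4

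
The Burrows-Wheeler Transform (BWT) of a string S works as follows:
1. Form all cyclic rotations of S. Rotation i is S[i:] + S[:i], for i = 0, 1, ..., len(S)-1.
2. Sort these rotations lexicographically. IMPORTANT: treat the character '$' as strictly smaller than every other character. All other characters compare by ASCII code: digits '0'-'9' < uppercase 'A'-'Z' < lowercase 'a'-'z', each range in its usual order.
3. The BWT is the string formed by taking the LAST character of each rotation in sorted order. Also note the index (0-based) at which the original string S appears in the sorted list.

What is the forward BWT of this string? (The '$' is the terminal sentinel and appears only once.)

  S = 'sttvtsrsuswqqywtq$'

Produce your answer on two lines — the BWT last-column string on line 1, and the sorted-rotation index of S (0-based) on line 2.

Answer: qtwqst$ruwvststsyq
6

Derivation:
All 18 rotations (rotation i = S[i:]+S[:i]):
  rot[0] = sttvtsrsuswqqywtq$
  rot[1] = ttvtsrsuswqqywtq$s
  rot[2] = tvtsrsuswqqywtq$st
  rot[3] = vtsrsuswqqywtq$stt
  rot[4] = tsrsuswqqywtq$sttv
  rot[5] = srsuswqqywtq$sttvt
  rot[6] = rsuswqqywtq$sttvts
  rot[7] = suswqqywtq$sttvtsr
  rot[8] = uswqqywtq$sttvtsrs
  rot[9] = swqqywtq$sttvtsrsu
  rot[10] = wqqywtq$sttvtsrsus
  rot[11] = qqywtq$sttvtsrsusw
  rot[12] = qywtq$sttvtsrsuswq
  rot[13] = ywtq$sttvtsrsuswqq
  rot[14] = wtq$sttvtsrsuswqqy
  rot[15] = tq$sttvtsrsuswqqyw
  rot[16] = q$sttvtsrsuswqqywt
  rot[17] = $sttvtsrsuswqqywtq
Sorted (with $ < everything):
  sorted[0] = $sttvtsrsuswqqywtq  (last char: 'q')
  sorted[1] = q$sttvtsrsuswqqywt  (last char: 't')
  sorted[2] = qqywtq$sttvtsrsusw  (last char: 'w')
  sorted[3] = qywtq$sttvtsrsuswq  (last char: 'q')
  sorted[4] = rsuswqqywtq$sttvts  (last char: 's')
  sorted[5] = srsuswqqywtq$sttvt  (last char: 't')
  sorted[6] = sttvtsrsuswqqywtq$  (last char: '$')
  sorted[7] = suswqqywtq$sttvtsr  (last char: 'r')
  sorted[8] = swqqywtq$sttvtsrsu  (last char: 'u')
  sorted[9] = tq$sttvtsrsuswqqyw  (last char: 'w')
  sorted[10] = tsrsuswqqywtq$sttv  (last char: 'v')
  sorted[11] = ttvtsrsuswqqywtq$s  (last char: 's')
  sorted[12] = tvtsrsuswqqywtq$st  (last char: 't')
  sorted[13] = uswqqywtq$sttvtsrs  (last char: 's')
  sorted[14] = vtsrsuswqqywtq$stt  (last char: 't')
  sorted[15] = wqqywtq$sttvtsrsus  (last char: 's')
  sorted[16] = wtq$sttvtsrsuswqqy  (last char: 'y')
  sorted[17] = ywtq$sttvtsrsuswqq  (last char: 'q')
Last column: qtwqst$ruwvststsyq
Original string S is at sorted index 6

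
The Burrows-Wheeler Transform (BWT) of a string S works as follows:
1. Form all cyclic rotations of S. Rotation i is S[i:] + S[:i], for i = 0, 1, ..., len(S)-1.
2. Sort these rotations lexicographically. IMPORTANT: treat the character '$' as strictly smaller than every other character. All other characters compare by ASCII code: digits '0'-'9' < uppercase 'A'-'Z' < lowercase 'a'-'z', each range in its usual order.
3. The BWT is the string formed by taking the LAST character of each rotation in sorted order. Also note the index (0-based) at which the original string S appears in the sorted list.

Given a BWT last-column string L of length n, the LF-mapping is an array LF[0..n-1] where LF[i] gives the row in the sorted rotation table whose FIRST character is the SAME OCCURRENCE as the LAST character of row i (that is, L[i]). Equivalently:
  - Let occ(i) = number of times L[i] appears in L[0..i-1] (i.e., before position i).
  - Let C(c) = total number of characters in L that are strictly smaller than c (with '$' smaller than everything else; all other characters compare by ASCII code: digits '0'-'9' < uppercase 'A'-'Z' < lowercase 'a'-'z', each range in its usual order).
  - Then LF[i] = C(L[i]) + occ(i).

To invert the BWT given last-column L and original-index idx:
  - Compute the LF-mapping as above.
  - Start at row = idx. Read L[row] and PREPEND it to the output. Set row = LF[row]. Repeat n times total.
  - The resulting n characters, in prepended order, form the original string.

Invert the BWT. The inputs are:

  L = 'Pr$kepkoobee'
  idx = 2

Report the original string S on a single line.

Answer: bookkeeperP$

Derivation:
LF mapping: 1 11 0 6 3 10 7 8 9 2 4 5
Walk LF starting at row 2, prepending L[row]:
  step 1: row=2, L[2]='$', prepend. Next row=LF[2]=0
  step 2: row=0, L[0]='P', prepend. Next row=LF[0]=1
  step 3: row=1, L[1]='r', prepend. Next row=LF[1]=11
  step 4: row=11, L[11]='e', prepend. Next row=LF[11]=5
  step 5: row=5, L[5]='p', prepend. Next row=LF[5]=10
  step 6: row=10, L[10]='e', prepend. Next row=LF[10]=4
  step 7: row=4, L[4]='e', prepend. Next row=LF[4]=3
  step 8: row=3, L[3]='k', prepend. Next row=LF[3]=6
  step 9: row=6, L[6]='k', prepend. Next row=LF[6]=7
  step 10: row=7, L[7]='o', prepend. Next row=LF[7]=8
  step 11: row=8, L[8]='o', prepend. Next row=LF[8]=9
  step 12: row=9, L[9]='b', prepend. Next row=LF[9]=2
Reversed output: bookkeeperP$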